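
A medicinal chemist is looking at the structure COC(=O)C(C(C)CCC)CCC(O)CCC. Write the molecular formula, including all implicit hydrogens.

Walk through each heavy atom and fill implicit hydrogens from standard valence (C 4, N 3, O 2, S 2, halogen 1):
  atom 1: C, bond orders sum to 1 (valence 4) → 3 H
  atom 2: O, bond orders sum to 2 (valence 2) → 0 H
  atom 3: C, bond orders sum to 4 (valence 4) → 0 H
  atom 4: O, bond orders sum to 2 (valence 2) → 0 H
  atom 5: C, bond orders sum to 3 (valence 4) → 1 H
  atom 6: C, bond orders sum to 3 (valence 4) → 1 H
  atom 7: C, bond orders sum to 1 (valence 4) → 3 H
  atom 8: C, bond orders sum to 2 (valence 4) → 2 H
  atom 9: C, bond orders sum to 2 (valence 4) → 2 H
  atom 10: C, bond orders sum to 1 (valence 4) → 3 H
  atom 11: C, bond orders sum to 2 (valence 4) → 2 H
  atom 12: C, bond orders sum to 2 (valence 4) → 2 H
  atom 13: C, bond orders sum to 3 (valence 4) → 1 H
  atom 14: O, bond orders sum to 1 (valence 2) → 1 H
  atom 15: C, bond orders sum to 2 (valence 4) → 2 H
  atom 16: C, bond orders sum to 2 (valence 4) → 2 H
  atom 17: C, bond orders sum to 1 (valence 4) → 3 H
Totals → C:14, H:28, O:3.
In Hill order: C14H28O3.

C14H28O3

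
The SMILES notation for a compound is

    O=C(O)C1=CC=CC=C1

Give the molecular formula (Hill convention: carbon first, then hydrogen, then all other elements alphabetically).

Walk through each heavy atom and fill implicit hydrogens from standard valence (C 4, N 3, O 2, S 2, halogen 1):
  atom 1: O, bond orders sum to 2 (valence 2) → 0 H
  atom 2: C, bond orders sum to 4 (valence 4) → 0 H
  atom 3: O, bond orders sum to 1 (valence 2) → 1 H
  atom 4: C, bond orders sum to 4 (valence 4) → 0 H
  atom 5: C, bond orders sum to 3 (valence 4) → 1 H
  atom 6: C, bond orders sum to 3 (valence 4) → 1 H
  atom 7: C, bond orders sum to 3 (valence 4) → 1 H
  atom 8: C, bond orders sum to 3 (valence 4) → 1 H
  atom 9: C, bond orders sum to 3 (valence 4) → 1 H
Totals → C:7, H:6, O:2.

C7H6O2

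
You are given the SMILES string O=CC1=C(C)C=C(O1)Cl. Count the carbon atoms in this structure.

Count every carbon token in the SMILES (each C, including those in ring-closure positions and inside branches).
Carbon count: 6.

6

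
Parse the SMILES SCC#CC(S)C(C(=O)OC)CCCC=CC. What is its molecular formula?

Walk through each heavy atom and fill implicit hydrogens from standard valence (C 4, N 3, O 2, S 2, halogen 1):
  atom 1: S, bond orders sum to 1 (valence 2) → 1 H
  atom 2: C, bond orders sum to 2 (valence 4) → 2 H
  atom 3: C, bond orders sum to 4 (valence 4) → 0 H
  atom 4: C, bond orders sum to 4 (valence 4) → 0 H
  atom 5: C, bond orders sum to 3 (valence 4) → 1 H
  atom 6: S, bond orders sum to 1 (valence 2) → 1 H
  atom 7: C, bond orders sum to 3 (valence 4) → 1 H
  atom 8: C, bond orders sum to 4 (valence 4) → 0 H
  atom 9: O, bond orders sum to 2 (valence 2) → 0 H
  atom 10: O, bond orders sum to 2 (valence 2) → 0 H
  atom 11: C, bond orders sum to 1 (valence 4) → 3 H
  atom 12: C, bond orders sum to 2 (valence 4) → 2 H
  atom 13: C, bond orders sum to 2 (valence 4) → 2 H
  atom 14: C, bond orders sum to 2 (valence 4) → 2 H
  atom 15: C, bond orders sum to 3 (valence 4) → 1 H
  atom 16: C, bond orders sum to 3 (valence 4) → 1 H
  atom 17: C, bond orders sum to 1 (valence 4) → 3 H
Totals → C:13, H:20, O:2, S:2.

C13H20O2S2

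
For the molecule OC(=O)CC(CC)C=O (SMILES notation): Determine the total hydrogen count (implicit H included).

10

Walk through each heavy atom and fill implicit hydrogens from standard valence (C 4, N 3, O 2, S 2, halogen 1):
  atom 1: O, bond orders sum to 1 (valence 2) → 1 H
  atom 2: C, bond orders sum to 4 (valence 4) → 0 H
  atom 3: O, bond orders sum to 2 (valence 2) → 0 H
  atom 4: C, bond orders sum to 2 (valence 4) → 2 H
  atom 5: C, bond orders sum to 3 (valence 4) → 1 H
  atom 6: C, bond orders sum to 2 (valence 4) → 2 H
  atom 7: C, bond orders sum to 1 (valence 4) → 3 H
  atom 8: C, bond orders sum to 3 (valence 4) → 1 H
  atom 9: O, bond orders sum to 2 (valence 2) → 0 H
Total hydrogens: 10.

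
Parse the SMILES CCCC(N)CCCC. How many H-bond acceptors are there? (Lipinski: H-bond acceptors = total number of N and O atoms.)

N atoms: 1; O atoms: 0.
Lipinski HBA = 1 + 0 = 1.

1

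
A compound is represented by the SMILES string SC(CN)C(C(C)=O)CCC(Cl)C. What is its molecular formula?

Walk through each heavy atom and fill implicit hydrogens from standard valence (C 4, N 3, O 2, S 2, halogen 1):
  atom 1: S, bond orders sum to 1 (valence 2) → 1 H
  atom 2: C, bond orders sum to 3 (valence 4) → 1 H
  atom 3: C, bond orders sum to 2 (valence 4) → 2 H
  atom 4: N, bond orders sum to 1 (valence 3) → 2 H
  atom 5: C, bond orders sum to 3 (valence 4) → 1 H
  atom 6: C, bond orders sum to 4 (valence 4) → 0 H
  atom 7: C, bond orders sum to 1 (valence 4) → 3 H
  atom 8: O, bond orders sum to 2 (valence 2) → 0 H
  atom 9: C, bond orders sum to 2 (valence 4) → 2 H
  atom 10: C, bond orders sum to 2 (valence 4) → 2 H
  atom 11: C, bond orders sum to 3 (valence 4) → 1 H
  atom 12: Cl (halogen, monovalent) → 0 H
  atom 13: C, bond orders sum to 1 (valence 4) → 3 H
Totals → C:9, H:18, Cl:1, N:1, O:1, S:1.

C9H18ClNOS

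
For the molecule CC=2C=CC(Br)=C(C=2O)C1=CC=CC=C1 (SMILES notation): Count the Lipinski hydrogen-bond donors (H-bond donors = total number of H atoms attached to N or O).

Donors: find every N or O and count the H atoms it carries.
  atom 9 (O): bond orders sum to 1 → 1 H
Lipinski HBD = 1.

1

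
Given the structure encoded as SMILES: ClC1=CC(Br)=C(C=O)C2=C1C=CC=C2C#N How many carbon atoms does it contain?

12

Count every carbon token in the SMILES (each C, including those in ring-closure positions and inside branches).
Carbon count: 12.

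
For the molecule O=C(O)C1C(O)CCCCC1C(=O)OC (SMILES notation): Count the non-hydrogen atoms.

15

Every atom symbol written in the SMILES (organic subset) is one heavy atom; implicit H are not written.
Heavy atoms by element → C:10, O:5.
Total: 15.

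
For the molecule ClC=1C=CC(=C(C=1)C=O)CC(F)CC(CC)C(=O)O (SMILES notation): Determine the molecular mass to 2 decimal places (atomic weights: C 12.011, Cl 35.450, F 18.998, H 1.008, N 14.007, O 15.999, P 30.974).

First, the molecular formula is C14H16ClFO3 (counting implicit H from valence).
  C: 14 × 12.011 = 168.154
  Cl: 1 × 35.450 = 35.450
  F: 1 × 18.998 = 18.998
  H: 16 × 1.008 = 16.128
  O: 3 × 15.999 = 47.997
Sum: 14×12.011 + 1×35.450 + 1×18.998 + 16×1.008 + 3×15.999 = 286.727 → 286.73 g/mol.

286.73 g/mol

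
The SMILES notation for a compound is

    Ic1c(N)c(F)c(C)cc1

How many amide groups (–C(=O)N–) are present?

0

Scan the SMILES for the amide motif — none present.
Groups that are present: 1 primary amine.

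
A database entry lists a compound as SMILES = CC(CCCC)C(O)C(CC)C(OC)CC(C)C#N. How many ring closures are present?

In SMILES, each pair of matching ring-closure digits denotes one ring-closing bond; the number of such bonds equals the number of independent rings.
Ring-closure bonds here: 0.

0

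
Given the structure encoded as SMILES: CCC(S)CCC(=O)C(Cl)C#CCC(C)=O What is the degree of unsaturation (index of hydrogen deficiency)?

Degree of unsaturation = (number of rings) + (number of π bonds).
Ring closures in the SMILES: 0.
π bonds: 2 double bonds (each 1 DoU), 1 triple bond (each 2 DoU) → 4 DoU from unsaturation.
Total DoU = 0 + 4 = 4.

4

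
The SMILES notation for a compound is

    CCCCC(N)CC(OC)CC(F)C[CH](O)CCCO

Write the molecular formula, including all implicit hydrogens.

Walk through each heavy atom and fill implicit hydrogens from standard valence (C 4, N 3, O 2, S 2, halogen 1):
  atom 1: C, bond orders sum to 1 (valence 4) → 3 H
  atom 2: C, bond orders sum to 2 (valence 4) → 2 H
  atom 3: C, bond orders sum to 2 (valence 4) → 2 H
  atom 4: C, bond orders sum to 2 (valence 4) → 2 H
  atom 5: C, bond orders sum to 3 (valence 4) → 1 H
  atom 6: N, bond orders sum to 1 (valence 3) → 2 H
  atom 7: C, bond orders sum to 2 (valence 4) → 2 H
  atom 8: C, bond orders sum to 3 (valence 4) → 1 H
  atom 9: O, bond orders sum to 2 (valence 2) → 0 H
  atom 10: C, bond orders sum to 1 (valence 4) → 3 H
  atom 11: C, bond orders sum to 2 (valence 4) → 2 H
  atom 12: C, bond orders sum to 3 (valence 4) → 1 H
  atom 13: F (halogen, monovalent) → 0 H
  atom 14: C, bond orders sum to 2 (valence 4) → 2 H
  atom 15: C with explicit H count 1
  atom 16: O, bond orders sum to 1 (valence 2) → 1 H
  atom 17: C, bond orders sum to 2 (valence 4) → 2 H
  atom 18: C, bond orders sum to 2 (valence 4) → 2 H
  atom 19: C, bond orders sum to 2 (valence 4) → 2 H
  atom 20: O, bond orders sum to 1 (valence 2) → 1 H
Totals → C:15, H:32, F:1, N:1, O:3.

C15H32FNO3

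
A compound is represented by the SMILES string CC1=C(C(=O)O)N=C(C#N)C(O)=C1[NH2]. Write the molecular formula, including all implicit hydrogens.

C8H7N3O3

Walk through each heavy atom and fill implicit hydrogens from standard valence (C 4, N 3, O 2, S 2, halogen 1):
  atom 1: C, bond orders sum to 1 (valence 4) → 3 H
  atom 2: C, bond orders sum to 4 (valence 4) → 0 H
  atom 3: C, bond orders sum to 4 (valence 4) → 0 H
  atom 4: C, bond orders sum to 4 (valence 4) → 0 H
  atom 5: O, bond orders sum to 2 (valence 2) → 0 H
  atom 6: O, bond orders sum to 1 (valence 2) → 1 H
  atom 7: N, bond orders sum to 3 (valence 3) → 0 H
  atom 8: C, bond orders sum to 4 (valence 4) → 0 H
  atom 9: C, bond orders sum to 4 (valence 4) → 0 H
  atom 10: N, bond orders sum to 3 (valence 3) → 0 H
  atom 11: C, bond orders sum to 4 (valence 4) → 0 H
  atom 12: O, bond orders sum to 1 (valence 2) → 1 H
  atom 13: C, bond orders sum to 4 (valence 4) → 0 H
  atom 14: N with explicit H count 2
Totals → C:8, H:7, N:3, O:3.
In Hill order: C8H7N3O3.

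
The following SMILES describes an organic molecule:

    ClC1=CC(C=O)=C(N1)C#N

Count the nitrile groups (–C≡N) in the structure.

The nitrile motif appears at heavy-atom position 9 in the SMILES.
Other groups present: 1 aldehyde.
Nitrile count: 1.

1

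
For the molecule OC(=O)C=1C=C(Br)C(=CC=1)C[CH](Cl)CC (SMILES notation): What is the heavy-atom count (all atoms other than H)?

Every atom symbol written in the SMILES (organic subset) is one heavy atom; implicit H are not written.
Heavy atoms by element → Br:1, C:11, Cl:1, O:2.
Total: 15.

15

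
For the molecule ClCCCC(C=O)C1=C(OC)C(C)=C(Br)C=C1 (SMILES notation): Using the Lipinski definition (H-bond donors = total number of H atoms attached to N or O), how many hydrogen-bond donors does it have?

Donors: find every N or O and count the H atoms it carries.
  atom 7 (O): bond orders sum to 2 → 0 H
  atom 10 (O): bond orders sum to 2 → 0 H
Lipinski HBD = 0.

0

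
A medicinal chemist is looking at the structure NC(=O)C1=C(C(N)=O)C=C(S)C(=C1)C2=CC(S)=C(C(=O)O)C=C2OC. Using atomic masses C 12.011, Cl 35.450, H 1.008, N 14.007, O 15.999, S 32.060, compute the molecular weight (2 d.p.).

First, the molecular formula is C16H14N2O5S2 (counting implicit H from valence).
  C: 16 × 12.011 = 192.176
  H: 14 × 1.008 = 14.112
  N: 2 × 14.007 = 28.014
  O: 5 × 15.999 = 79.995
  S: 2 × 32.060 = 64.120
Sum: 16×12.011 + 14×1.008 + 2×14.007 + 5×15.999 + 2×32.060 = 378.417 → 378.42 g/mol.

378.42 g/mol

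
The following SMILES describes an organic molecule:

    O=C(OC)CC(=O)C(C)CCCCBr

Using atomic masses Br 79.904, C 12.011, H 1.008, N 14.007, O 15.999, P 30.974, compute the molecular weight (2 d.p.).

265.15 g/mol

First, the molecular formula is C10H17BrO3 (counting implicit H from valence).
  Br: 1 × 79.904 = 79.904
  C: 10 × 12.011 = 120.110
  H: 17 × 1.008 = 17.136
  O: 3 × 15.999 = 47.997
Sum: 1×79.904 + 10×12.011 + 17×1.008 + 3×15.999 = 265.147 → 265.15 g/mol.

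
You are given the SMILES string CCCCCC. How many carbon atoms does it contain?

Count every carbon token in the SMILES (each C, including those in ring-closure positions and inside branches).
Carbon count: 6.

6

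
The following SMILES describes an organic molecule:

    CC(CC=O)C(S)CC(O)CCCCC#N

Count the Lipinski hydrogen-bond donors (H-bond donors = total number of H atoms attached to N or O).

Donors: find every N or O and count the H atoms it carries.
  atom 5 (O): bond orders sum to 2 → 0 H
  atom 10 (O): bond orders sum to 1 → 1 H
  atom 16 (N): bond orders sum to 3 → 0 H
Lipinski HBD = 1.

1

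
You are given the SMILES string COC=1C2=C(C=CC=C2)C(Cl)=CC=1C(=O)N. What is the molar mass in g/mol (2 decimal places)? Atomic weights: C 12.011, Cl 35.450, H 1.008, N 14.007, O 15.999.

235.67 g/mol

First, the molecular formula is C12H10ClNO2 (counting implicit H from valence).
  C: 12 × 12.011 = 144.132
  Cl: 1 × 35.450 = 35.450
  H: 10 × 1.008 = 10.080
  N: 1 × 14.007 = 14.007
  O: 2 × 15.999 = 31.998
Sum: 12×12.011 + 1×35.450 + 10×1.008 + 1×14.007 + 2×15.999 = 235.667 → 235.67 g/mol.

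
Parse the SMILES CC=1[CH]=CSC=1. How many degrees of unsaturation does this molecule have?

3

Molecular formula: C5H6S.
DoU = (2C + 2 + N − H − X) / 2, where X is the halogen count and O/S are ignored.
    = (2·5 + 2 + 0 − 6 − 0) / 2 = 6 / 2 = 3.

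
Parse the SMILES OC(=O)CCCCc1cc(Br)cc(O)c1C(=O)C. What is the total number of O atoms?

Scan the SMILES for O atoms (remember two-letter symbols like Cl and Br are single atoms).
Oxygen count: 4.

4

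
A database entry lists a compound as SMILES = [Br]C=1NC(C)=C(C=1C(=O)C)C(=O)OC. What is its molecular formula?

C9H10BrNO3

Walk through each heavy atom and fill implicit hydrogens from standard valence (C 4, N 3, O 2, S 2, halogen 1):
  atom 1: Br with explicit H count 0
  atom 2: C, bond orders sum to 4 (valence 4) → 0 H
  atom 3: N, bond orders sum to 2 (valence 3) → 1 H
  atom 4: C, bond orders sum to 4 (valence 4) → 0 H
  atom 5: C, bond orders sum to 1 (valence 4) → 3 H
  atom 6: C, bond orders sum to 4 (valence 4) → 0 H
  atom 7: C, bond orders sum to 4 (valence 4) → 0 H
  atom 8: C, bond orders sum to 4 (valence 4) → 0 H
  atom 9: O, bond orders sum to 2 (valence 2) → 0 H
  atom 10: C, bond orders sum to 1 (valence 4) → 3 H
  atom 11: C, bond orders sum to 4 (valence 4) → 0 H
  atom 12: O, bond orders sum to 2 (valence 2) → 0 H
  atom 13: O, bond orders sum to 2 (valence 2) → 0 H
  atom 14: C, bond orders sum to 1 (valence 4) → 3 H
Totals → C:9, H:10, Br:1, N:1, O:3.
In Hill order: C9H10BrNO3.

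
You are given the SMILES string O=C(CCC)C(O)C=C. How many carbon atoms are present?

7

Count every carbon token in the SMILES (each C, including those in ring-closure positions and inside branches).
Carbon count: 7.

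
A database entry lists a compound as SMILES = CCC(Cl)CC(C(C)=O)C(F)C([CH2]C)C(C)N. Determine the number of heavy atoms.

Every atom symbol written in the SMILES (organic subset) is one heavy atom; implicit H are not written.
Heavy atoms by element → C:13, Cl:1, F:1, N:1, O:1.
Total: 17.

17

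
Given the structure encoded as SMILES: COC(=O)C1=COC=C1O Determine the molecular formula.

Walk through each heavy atom and fill implicit hydrogens from standard valence (C 4, N 3, O 2, S 2, halogen 1):
  atom 1: C, bond orders sum to 1 (valence 4) → 3 H
  atom 2: O, bond orders sum to 2 (valence 2) → 0 H
  atom 3: C, bond orders sum to 4 (valence 4) → 0 H
  atom 4: O, bond orders sum to 2 (valence 2) → 0 H
  atom 5: C, bond orders sum to 4 (valence 4) → 0 H
  atom 6: C, bond orders sum to 3 (valence 4) → 1 H
  atom 7: O, bond orders sum to 2 (valence 2) → 0 H
  atom 8: C, bond orders sum to 3 (valence 4) → 1 H
  atom 9: C, bond orders sum to 4 (valence 4) → 0 H
  atom 10: O, bond orders sum to 1 (valence 2) → 1 H
Totals → C:6, H:6, O:4.

C6H6O4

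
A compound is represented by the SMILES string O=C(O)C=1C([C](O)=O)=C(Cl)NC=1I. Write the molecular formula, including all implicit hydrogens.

Walk through each heavy atom and fill implicit hydrogens from standard valence (C 4, N 3, O 2, S 2, halogen 1):
  atom 1: O, bond orders sum to 2 (valence 2) → 0 H
  atom 2: C, bond orders sum to 4 (valence 4) → 0 H
  atom 3: O, bond orders sum to 1 (valence 2) → 1 H
  atom 4: C, bond orders sum to 4 (valence 4) → 0 H
  atom 5: C, bond orders sum to 4 (valence 4) → 0 H
  atom 6: C with explicit H count 0
  atom 7: O, bond orders sum to 1 (valence 2) → 1 H
  atom 8: O, bond orders sum to 2 (valence 2) → 0 H
  atom 9: C, bond orders sum to 4 (valence 4) → 0 H
  atom 10: Cl (halogen, monovalent) → 0 H
  atom 11: N, bond orders sum to 2 (valence 3) → 1 H
  atom 12: C, bond orders sum to 4 (valence 4) → 0 H
  atom 13: I (halogen, monovalent) → 0 H
Totals → C:6, H:3, Cl:1, I:1, N:1, O:4.
In Hill order: C6H3ClINO4.

C6H3ClINO4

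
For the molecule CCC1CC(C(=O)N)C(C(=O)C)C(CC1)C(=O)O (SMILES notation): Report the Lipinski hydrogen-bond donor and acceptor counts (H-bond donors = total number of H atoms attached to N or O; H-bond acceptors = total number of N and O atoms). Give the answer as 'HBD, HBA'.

Donors: find every N or O and count the H atoms it carries.
  atom 7 (O): bond orders sum to 2 → 0 H
  atom 8 (N): bond orders sum to 1 → 2 H
  atom 11 (O): bond orders sum to 2 → 0 H
  atom 17 (O): bond orders sum to 2 → 0 H
  atom 18 (O): bond orders sum to 1 → 1 H
Lipinski HBD = 3.
Acceptors: N atoms = 1, O atoms = 4 → HBA = 5.

3, 5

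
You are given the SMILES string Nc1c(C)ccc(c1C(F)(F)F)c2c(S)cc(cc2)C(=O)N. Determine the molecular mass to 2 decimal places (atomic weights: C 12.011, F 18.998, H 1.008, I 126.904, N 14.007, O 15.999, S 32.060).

326.34 g/mol

First, the molecular formula is C15H13F3N2OS (counting implicit H from valence).
  C: 15 × 12.011 = 180.165
  F: 3 × 18.998 = 56.994
  H: 13 × 1.008 = 13.104
  N: 2 × 14.007 = 28.014
  O: 1 × 15.999 = 15.999
  S: 1 × 32.060 = 32.060
Sum: 15×12.011 + 3×18.998 + 13×1.008 + 2×14.007 + 1×15.999 + 1×32.060 = 326.336 → 326.34 g/mol.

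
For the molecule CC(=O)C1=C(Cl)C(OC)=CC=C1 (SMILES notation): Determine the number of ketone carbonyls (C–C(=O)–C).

1

The ketone motif appears at heavy-atom position 2 in the SMILES.
Other groups present: 1 ether.
Ketone count: 1.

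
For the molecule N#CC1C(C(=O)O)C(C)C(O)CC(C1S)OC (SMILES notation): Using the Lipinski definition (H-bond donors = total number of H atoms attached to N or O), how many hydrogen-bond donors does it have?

2

Donors: find every N or O and count the H atoms it carries.
  atom 1 (N): bond orders sum to 3 → 0 H
  atom 6 (O): bond orders sum to 2 → 0 H
  atom 7 (O): bond orders sum to 1 → 1 H
  atom 11 (O): bond orders sum to 1 → 1 H
  atom 16 (O): bond orders sum to 2 → 0 H
Lipinski HBD = 2.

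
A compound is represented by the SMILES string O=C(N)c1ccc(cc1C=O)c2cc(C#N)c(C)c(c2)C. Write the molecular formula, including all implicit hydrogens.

Walk through each heavy atom and fill implicit hydrogens from standard valence (C 4, N 3, O 2, S 2, halogen 1); for lowercase aromatic atoms, an aromatic c carries 1 H when it has two neighbours and 0 H with three, and aromatic n carries 0 H:
  atom 1: O, bond orders sum to 2 (valence 2) → 0 H
  atom 2: C, bond orders sum to 4 (valence 4) → 0 H
  atom 3: N, bond orders sum to 1 (valence 3) → 2 H
  atom 4: aromatic c, 3 neighbours → 0 H
  atom 5: aromatic c, 2 neighbours → 1 H
  atom 6: aromatic c, 2 neighbours → 1 H
  atom 7: aromatic c, 3 neighbours → 0 H
  atom 8: aromatic c, 2 neighbours → 1 H
  atom 9: aromatic c, 3 neighbours → 0 H
  atom 10: C, bond orders sum to 3 (valence 4) → 1 H
  atom 11: O, bond orders sum to 2 (valence 2) → 0 H
  atom 12: aromatic c, 3 neighbours → 0 H
  atom 13: aromatic c, 2 neighbours → 1 H
  atom 14: aromatic c, 3 neighbours → 0 H
  atom 15: C, bond orders sum to 4 (valence 4) → 0 H
  atom 16: N, bond orders sum to 3 (valence 3) → 0 H
  atom 17: aromatic c, 3 neighbours → 0 H
  atom 18: C, bond orders sum to 1 (valence 4) → 3 H
  atom 19: aromatic c, 3 neighbours → 0 H
  atom 20: aromatic c, 2 neighbours → 1 H
  atom 21: C, bond orders sum to 1 (valence 4) → 3 H
Totals → C:17, H:14, N:2, O:2.

C17H14N2O2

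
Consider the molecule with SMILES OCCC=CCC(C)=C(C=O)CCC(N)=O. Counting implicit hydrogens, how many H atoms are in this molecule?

Walk through each heavy atom and fill implicit hydrogens from standard valence (C 4, N 3, O 2, S 2, halogen 1):
  atom 1: O, bond orders sum to 1 (valence 2) → 1 H
  atom 2: C, bond orders sum to 2 (valence 4) → 2 H
  atom 3: C, bond orders sum to 2 (valence 4) → 2 H
  atom 4: C, bond orders sum to 3 (valence 4) → 1 H
  atom 5: C, bond orders sum to 3 (valence 4) → 1 H
  atom 6: C, bond orders sum to 2 (valence 4) → 2 H
  atom 7: C, bond orders sum to 4 (valence 4) → 0 H
  atom 8: C, bond orders sum to 1 (valence 4) → 3 H
  atom 9: C, bond orders sum to 4 (valence 4) → 0 H
  atom 10: C, bond orders sum to 3 (valence 4) → 1 H
  atom 11: O, bond orders sum to 2 (valence 2) → 0 H
  atom 12: C, bond orders sum to 2 (valence 4) → 2 H
  atom 13: C, bond orders sum to 2 (valence 4) → 2 H
  atom 14: C, bond orders sum to 4 (valence 4) → 0 H
  atom 15: N, bond orders sum to 1 (valence 3) → 2 H
  atom 16: O, bond orders sum to 2 (valence 2) → 0 H
Total hydrogens: 19.

19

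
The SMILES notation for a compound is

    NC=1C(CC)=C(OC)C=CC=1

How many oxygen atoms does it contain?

1

Scan the SMILES for O atoms (remember two-letter symbols like Cl and Br are single atoms).
Oxygen count: 1.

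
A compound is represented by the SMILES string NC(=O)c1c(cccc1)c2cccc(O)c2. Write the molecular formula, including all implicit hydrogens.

Walk through each heavy atom and fill implicit hydrogens from standard valence (C 4, N 3, O 2, S 2, halogen 1); for lowercase aromatic atoms, an aromatic c carries 1 H when it has two neighbours and 0 H with three, and aromatic n carries 0 H:
  atom 1: N, bond orders sum to 1 (valence 3) → 2 H
  atom 2: C, bond orders sum to 4 (valence 4) → 0 H
  atom 3: O, bond orders sum to 2 (valence 2) → 0 H
  atom 4: aromatic c, 3 neighbours → 0 H
  atom 5: aromatic c, 3 neighbours → 0 H
  atom 6: aromatic c, 2 neighbours → 1 H
  atom 7: aromatic c, 2 neighbours → 1 H
  atom 8: aromatic c, 2 neighbours → 1 H
  atom 9: aromatic c, 2 neighbours → 1 H
  atom 10: aromatic c, 3 neighbours → 0 H
  atom 11: aromatic c, 2 neighbours → 1 H
  atom 12: aromatic c, 2 neighbours → 1 H
  atom 13: aromatic c, 2 neighbours → 1 H
  atom 14: aromatic c, 3 neighbours → 0 H
  atom 15: O, bond orders sum to 1 (valence 2) → 1 H
  atom 16: aromatic c, 2 neighbours → 1 H
Totals → C:13, H:11, N:1, O:2.

C13H11NO2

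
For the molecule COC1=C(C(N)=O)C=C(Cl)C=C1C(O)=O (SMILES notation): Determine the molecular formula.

C9H8ClNO4

Walk through each heavy atom and fill implicit hydrogens from standard valence (C 4, N 3, O 2, S 2, halogen 1):
  atom 1: C, bond orders sum to 1 (valence 4) → 3 H
  atom 2: O, bond orders sum to 2 (valence 2) → 0 H
  atom 3: C, bond orders sum to 4 (valence 4) → 0 H
  atom 4: C, bond orders sum to 4 (valence 4) → 0 H
  atom 5: C, bond orders sum to 4 (valence 4) → 0 H
  atom 6: N, bond orders sum to 1 (valence 3) → 2 H
  atom 7: O, bond orders sum to 2 (valence 2) → 0 H
  atom 8: C, bond orders sum to 3 (valence 4) → 1 H
  atom 9: C, bond orders sum to 4 (valence 4) → 0 H
  atom 10: Cl (halogen, monovalent) → 0 H
  atom 11: C, bond orders sum to 3 (valence 4) → 1 H
  atom 12: C, bond orders sum to 4 (valence 4) → 0 H
  atom 13: C, bond orders sum to 4 (valence 4) → 0 H
  atom 14: O, bond orders sum to 1 (valence 2) → 1 H
  atom 15: O, bond orders sum to 2 (valence 2) → 0 H
Totals → C:9, H:8, Cl:1, N:1, O:4.
In Hill order: C9H8ClNO4.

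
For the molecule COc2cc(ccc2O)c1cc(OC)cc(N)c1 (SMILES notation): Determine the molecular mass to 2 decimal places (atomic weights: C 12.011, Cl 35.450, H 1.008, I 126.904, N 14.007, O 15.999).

First, the molecular formula is C14H15NO3 (counting implicit H from valence).
  C: 14 × 12.011 = 168.154
  H: 15 × 1.008 = 15.120
  N: 1 × 14.007 = 14.007
  O: 3 × 15.999 = 47.997
Sum: 14×12.011 + 15×1.008 + 1×14.007 + 3×15.999 = 245.278 → 245.28 g/mol.

245.28 g/mol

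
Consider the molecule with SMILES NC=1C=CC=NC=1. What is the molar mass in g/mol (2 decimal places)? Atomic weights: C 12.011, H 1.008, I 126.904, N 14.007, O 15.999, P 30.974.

94.12 g/mol

First, the molecular formula is C5H6N2 (counting implicit H from valence).
  C: 5 × 12.011 = 60.055
  H: 6 × 1.008 = 6.048
  N: 2 × 14.007 = 28.014
Sum: 5×12.011 + 6×1.008 + 2×14.007 = 94.117 → 94.12 g/mol.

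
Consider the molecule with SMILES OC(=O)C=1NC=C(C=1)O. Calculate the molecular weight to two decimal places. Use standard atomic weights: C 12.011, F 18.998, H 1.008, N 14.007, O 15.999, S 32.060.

127.10 g/mol

First, the molecular formula is C5H5NO3 (counting implicit H from valence).
  C: 5 × 12.011 = 60.055
  H: 5 × 1.008 = 5.040
  N: 1 × 14.007 = 14.007
  O: 3 × 15.999 = 47.997
Sum: 5×12.011 + 5×1.008 + 1×14.007 + 3×15.999 = 127.099 → 127.10 g/mol.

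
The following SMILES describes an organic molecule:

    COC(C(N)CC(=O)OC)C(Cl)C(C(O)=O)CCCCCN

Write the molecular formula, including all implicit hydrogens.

Walk through each heavy atom and fill implicit hydrogens from standard valence (C 4, N 3, O 2, S 2, halogen 1):
  atom 1: C, bond orders sum to 1 (valence 4) → 3 H
  atom 2: O, bond orders sum to 2 (valence 2) → 0 H
  atom 3: C, bond orders sum to 3 (valence 4) → 1 H
  atom 4: C, bond orders sum to 3 (valence 4) → 1 H
  atom 5: N, bond orders sum to 1 (valence 3) → 2 H
  atom 6: C, bond orders sum to 2 (valence 4) → 2 H
  atom 7: C, bond orders sum to 4 (valence 4) → 0 H
  atom 8: O, bond orders sum to 2 (valence 2) → 0 H
  atom 9: O, bond orders sum to 2 (valence 2) → 0 H
  atom 10: C, bond orders sum to 1 (valence 4) → 3 H
  atom 11: C, bond orders sum to 3 (valence 4) → 1 H
  atom 12: Cl (halogen, monovalent) → 0 H
  atom 13: C, bond orders sum to 3 (valence 4) → 1 H
  atom 14: C, bond orders sum to 4 (valence 4) → 0 H
  atom 15: O, bond orders sum to 1 (valence 2) → 1 H
  atom 16: O, bond orders sum to 2 (valence 2) → 0 H
  atom 17: C, bond orders sum to 2 (valence 4) → 2 H
  atom 18: C, bond orders sum to 2 (valence 4) → 2 H
  atom 19: C, bond orders sum to 2 (valence 4) → 2 H
  atom 20: C, bond orders sum to 2 (valence 4) → 2 H
  atom 21: C, bond orders sum to 2 (valence 4) → 2 H
  atom 22: N, bond orders sum to 1 (valence 3) → 2 H
Totals → C:14, H:27, Cl:1, N:2, O:5.

C14H27ClN2O5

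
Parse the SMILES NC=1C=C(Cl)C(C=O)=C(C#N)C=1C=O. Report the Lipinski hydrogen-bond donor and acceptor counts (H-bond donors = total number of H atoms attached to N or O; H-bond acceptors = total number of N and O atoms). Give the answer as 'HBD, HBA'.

Donors: find every N or O and count the H atoms it carries.
  atom 1 (N): bond orders sum to 1 → 2 H
  atom 8 (O): bond orders sum to 2 → 0 H
  atom 11 (N): bond orders sum to 3 → 0 H
  atom 14 (O): bond orders sum to 2 → 0 H
Lipinski HBD = 2.
Acceptors: N atoms = 2, O atoms = 2 → HBA = 4.

2, 4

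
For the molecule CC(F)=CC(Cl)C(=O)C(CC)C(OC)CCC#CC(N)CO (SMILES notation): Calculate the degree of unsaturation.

4

Degree of unsaturation = (number of rings) + (number of π bonds).
Ring closures in the SMILES: 0.
π bonds: 2 double bonds (each 1 DoU), 1 triple bond (each 2 DoU) → 4 DoU from unsaturation.
Total DoU = 0 + 4 = 4.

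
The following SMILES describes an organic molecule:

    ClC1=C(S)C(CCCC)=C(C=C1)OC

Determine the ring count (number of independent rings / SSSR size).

In SMILES, each pair of matching ring-closure digits denotes one ring-closing bond; the number of such bonds equals the number of independent rings.
Ring-closure bonds here: 1.

1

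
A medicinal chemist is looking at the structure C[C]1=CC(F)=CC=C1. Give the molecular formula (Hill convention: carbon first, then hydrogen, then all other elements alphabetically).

Walk through each heavy atom and fill implicit hydrogens from standard valence (C 4, N 3, O 2, S 2, halogen 1):
  atom 1: C, bond orders sum to 1 (valence 4) → 3 H
  atom 2: C with explicit H count 0
  atom 3: C, bond orders sum to 3 (valence 4) → 1 H
  atom 4: C, bond orders sum to 4 (valence 4) → 0 H
  atom 5: F (halogen, monovalent) → 0 H
  atom 6: C, bond orders sum to 3 (valence 4) → 1 H
  atom 7: C, bond orders sum to 3 (valence 4) → 1 H
  atom 8: C, bond orders sum to 3 (valence 4) → 1 H
Totals → C:7, H:7, F:1.
In Hill order: C7H7F.

C7H7F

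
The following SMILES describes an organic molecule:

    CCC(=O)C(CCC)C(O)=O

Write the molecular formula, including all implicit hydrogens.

Walk through each heavy atom and fill implicit hydrogens from standard valence (C 4, N 3, O 2, S 2, halogen 1):
  atom 1: C, bond orders sum to 1 (valence 4) → 3 H
  atom 2: C, bond orders sum to 2 (valence 4) → 2 H
  atom 3: C, bond orders sum to 4 (valence 4) → 0 H
  atom 4: O, bond orders sum to 2 (valence 2) → 0 H
  atom 5: C, bond orders sum to 3 (valence 4) → 1 H
  atom 6: C, bond orders sum to 2 (valence 4) → 2 H
  atom 7: C, bond orders sum to 2 (valence 4) → 2 H
  atom 8: C, bond orders sum to 1 (valence 4) → 3 H
  atom 9: C, bond orders sum to 4 (valence 4) → 0 H
  atom 10: O, bond orders sum to 1 (valence 2) → 1 H
  atom 11: O, bond orders sum to 2 (valence 2) → 0 H
Totals → C:8, H:14, O:3.

C8H14O3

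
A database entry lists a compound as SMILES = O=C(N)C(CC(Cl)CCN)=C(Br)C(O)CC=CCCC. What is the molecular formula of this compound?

C14H24BrClN2O2

Walk through each heavy atom and fill implicit hydrogens from standard valence (C 4, N 3, O 2, S 2, halogen 1):
  atom 1: O, bond orders sum to 2 (valence 2) → 0 H
  atom 2: C, bond orders sum to 4 (valence 4) → 0 H
  atom 3: N, bond orders sum to 1 (valence 3) → 2 H
  atom 4: C, bond orders sum to 4 (valence 4) → 0 H
  atom 5: C, bond orders sum to 2 (valence 4) → 2 H
  atom 6: C, bond orders sum to 3 (valence 4) → 1 H
  atom 7: Cl (halogen, monovalent) → 0 H
  atom 8: C, bond orders sum to 2 (valence 4) → 2 H
  atom 9: C, bond orders sum to 2 (valence 4) → 2 H
  atom 10: N, bond orders sum to 1 (valence 3) → 2 H
  atom 11: C, bond orders sum to 4 (valence 4) → 0 H
  atom 12: Br (halogen, monovalent) → 0 H
  atom 13: C, bond orders sum to 3 (valence 4) → 1 H
  atom 14: O, bond orders sum to 1 (valence 2) → 1 H
  atom 15: C, bond orders sum to 2 (valence 4) → 2 H
  atom 16: C, bond orders sum to 3 (valence 4) → 1 H
  atom 17: C, bond orders sum to 3 (valence 4) → 1 H
  atom 18: C, bond orders sum to 2 (valence 4) → 2 H
  atom 19: C, bond orders sum to 2 (valence 4) → 2 H
  atom 20: C, bond orders sum to 1 (valence 4) → 3 H
Totals → C:14, H:24, Br:1, Cl:1, N:2, O:2.
In Hill order: C14H24BrClN2O2.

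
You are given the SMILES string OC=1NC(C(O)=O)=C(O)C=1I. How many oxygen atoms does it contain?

4

Scan the SMILES for O atoms (remember two-letter symbols like Cl and Br are single atoms).
Oxygen count: 4.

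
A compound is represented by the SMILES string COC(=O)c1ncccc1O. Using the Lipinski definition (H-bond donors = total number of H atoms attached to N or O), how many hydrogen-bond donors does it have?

Donors: find every N or O and count the H atoms it carries.
  atom 2 (O): bond orders sum to 2 → 0 H
  atom 4 (O): bond orders sum to 2 → 0 H
  atom 6 (N): bond orders sum to 3 → 0 H
  atom 11 (O): bond orders sum to 1 → 1 H
Lipinski HBD = 1.

1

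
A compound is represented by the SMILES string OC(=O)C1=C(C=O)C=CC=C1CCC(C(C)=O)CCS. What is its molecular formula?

Walk through each heavy atom and fill implicit hydrogens from standard valence (C 4, N 3, O 2, S 2, halogen 1):
  atom 1: O, bond orders sum to 1 (valence 2) → 1 H
  atom 2: C, bond orders sum to 4 (valence 4) → 0 H
  atom 3: O, bond orders sum to 2 (valence 2) → 0 H
  atom 4: C, bond orders sum to 4 (valence 4) → 0 H
  atom 5: C, bond orders sum to 4 (valence 4) → 0 H
  atom 6: C, bond orders sum to 3 (valence 4) → 1 H
  atom 7: O, bond orders sum to 2 (valence 2) → 0 H
  atom 8: C, bond orders sum to 3 (valence 4) → 1 H
  atom 9: C, bond orders sum to 3 (valence 4) → 1 H
  atom 10: C, bond orders sum to 3 (valence 4) → 1 H
  atom 11: C, bond orders sum to 4 (valence 4) → 0 H
  atom 12: C, bond orders sum to 2 (valence 4) → 2 H
  atom 13: C, bond orders sum to 2 (valence 4) → 2 H
  atom 14: C, bond orders sum to 3 (valence 4) → 1 H
  atom 15: C, bond orders sum to 4 (valence 4) → 0 H
  atom 16: C, bond orders sum to 1 (valence 4) → 3 H
  atom 17: O, bond orders sum to 2 (valence 2) → 0 H
  atom 18: C, bond orders sum to 2 (valence 4) → 2 H
  atom 19: C, bond orders sum to 2 (valence 4) → 2 H
  atom 20: S, bond orders sum to 1 (valence 2) → 1 H
Totals → C:15, H:18, O:4, S:1.

C15H18O4S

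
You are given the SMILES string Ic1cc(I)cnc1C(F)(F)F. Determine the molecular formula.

C6H2F3I2N

Walk through each heavy atom and fill implicit hydrogens from standard valence (C 4, N 3, O 2, S 2, halogen 1); for lowercase aromatic atoms, an aromatic c carries 1 H when it has two neighbours and 0 H with three, and aromatic n carries 0 H:
  atom 1: I (halogen, monovalent) → 0 H
  atom 2: aromatic c, 3 neighbours → 0 H
  atom 3: aromatic c, 2 neighbours → 1 H
  atom 4: aromatic c, 3 neighbours → 0 H
  atom 5: I (halogen, monovalent) → 0 H
  atom 6: aromatic c, 2 neighbours → 1 H
  atom 7: aromatic n, 2 neighbours → 0 H
  atom 8: aromatic c, 3 neighbours → 0 H
  atom 9: C, bond orders sum to 4 (valence 4) → 0 H
  atom 10: F (halogen, monovalent) → 0 H
  atom 11: F (halogen, monovalent) → 0 H
  atom 12: F (halogen, monovalent) → 0 H
Totals → C:6, H:2, F:3, I:2, N:1.
In Hill order: C6H2F3I2N.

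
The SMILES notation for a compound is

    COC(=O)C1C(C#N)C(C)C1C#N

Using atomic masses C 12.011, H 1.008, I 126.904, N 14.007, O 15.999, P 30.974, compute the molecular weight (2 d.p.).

178.19 g/mol

First, the molecular formula is C9H10N2O2 (counting implicit H from valence).
  C: 9 × 12.011 = 108.099
  H: 10 × 1.008 = 10.080
  N: 2 × 14.007 = 28.014
  O: 2 × 15.999 = 31.998
Sum: 9×12.011 + 10×1.008 + 2×14.007 + 2×15.999 = 178.191 → 178.19 g/mol.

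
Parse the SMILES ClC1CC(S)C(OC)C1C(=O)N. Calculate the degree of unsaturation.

Molecular formula: C7H12ClNO2S.
DoU = (2C + 2 + N − H − X) / 2, where X is the halogen count and O/S are ignored.
    = (2·7 + 2 + 1 − 12 − 1) / 2 = 4 / 2 = 2.

2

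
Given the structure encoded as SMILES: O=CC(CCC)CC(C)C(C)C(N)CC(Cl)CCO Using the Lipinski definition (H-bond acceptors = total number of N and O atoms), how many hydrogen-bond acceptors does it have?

N atoms: 1; O atoms: 2.
Lipinski HBA = 1 + 2 = 3.

3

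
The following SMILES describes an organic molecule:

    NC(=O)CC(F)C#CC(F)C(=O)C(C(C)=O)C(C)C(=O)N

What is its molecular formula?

C13H16F2N2O4

Walk through each heavy atom and fill implicit hydrogens from standard valence (C 4, N 3, O 2, S 2, halogen 1):
  atom 1: N, bond orders sum to 1 (valence 3) → 2 H
  atom 2: C, bond orders sum to 4 (valence 4) → 0 H
  atom 3: O, bond orders sum to 2 (valence 2) → 0 H
  atom 4: C, bond orders sum to 2 (valence 4) → 2 H
  atom 5: C, bond orders sum to 3 (valence 4) → 1 H
  atom 6: F (halogen, monovalent) → 0 H
  atom 7: C, bond orders sum to 4 (valence 4) → 0 H
  atom 8: C, bond orders sum to 4 (valence 4) → 0 H
  atom 9: C, bond orders sum to 3 (valence 4) → 1 H
  atom 10: F (halogen, monovalent) → 0 H
  atom 11: C, bond orders sum to 4 (valence 4) → 0 H
  atom 12: O, bond orders sum to 2 (valence 2) → 0 H
  atom 13: C, bond orders sum to 3 (valence 4) → 1 H
  atom 14: C, bond orders sum to 4 (valence 4) → 0 H
  atom 15: C, bond orders sum to 1 (valence 4) → 3 H
  atom 16: O, bond orders sum to 2 (valence 2) → 0 H
  atom 17: C, bond orders sum to 3 (valence 4) → 1 H
  atom 18: C, bond orders sum to 1 (valence 4) → 3 H
  atom 19: C, bond orders sum to 4 (valence 4) → 0 H
  atom 20: O, bond orders sum to 2 (valence 2) → 0 H
  atom 21: N, bond orders sum to 1 (valence 3) → 2 H
Totals → C:13, H:16, F:2, N:2, O:4.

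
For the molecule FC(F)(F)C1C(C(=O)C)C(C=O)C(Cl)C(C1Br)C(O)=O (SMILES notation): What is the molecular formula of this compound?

C11H11BrClF3O4

Walk through each heavy atom and fill implicit hydrogens from standard valence (C 4, N 3, O 2, S 2, halogen 1):
  atom 1: F (halogen, monovalent) → 0 H
  atom 2: C, bond orders sum to 4 (valence 4) → 0 H
  atom 3: F (halogen, monovalent) → 0 H
  atom 4: F (halogen, monovalent) → 0 H
  atom 5: C, bond orders sum to 3 (valence 4) → 1 H
  atom 6: C, bond orders sum to 3 (valence 4) → 1 H
  atom 7: C, bond orders sum to 4 (valence 4) → 0 H
  atom 8: O, bond orders sum to 2 (valence 2) → 0 H
  atom 9: C, bond orders sum to 1 (valence 4) → 3 H
  atom 10: C, bond orders sum to 3 (valence 4) → 1 H
  atom 11: C, bond orders sum to 3 (valence 4) → 1 H
  atom 12: O, bond orders sum to 2 (valence 2) → 0 H
  atom 13: C, bond orders sum to 3 (valence 4) → 1 H
  atom 14: Cl (halogen, monovalent) → 0 H
  atom 15: C, bond orders sum to 3 (valence 4) → 1 H
  atom 16: C, bond orders sum to 3 (valence 4) → 1 H
  atom 17: Br (halogen, monovalent) → 0 H
  atom 18: C, bond orders sum to 4 (valence 4) → 0 H
  atom 19: O, bond orders sum to 1 (valence 2) → 1 H
  atom 20: O, bond orders sum to 2 (valence 2) → 0 H
Totals → C:11, H:11, Br:1, Cl:1, F:3, O:4.
In Hill order: C11H11BrClF3O4.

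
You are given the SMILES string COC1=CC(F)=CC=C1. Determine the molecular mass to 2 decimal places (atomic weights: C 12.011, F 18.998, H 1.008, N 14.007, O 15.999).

First, the molecular formula is C7H7FO (counting implicit H from valence).
  C: 7 × 12.011 = 84.077
  F: 1 × 18.998 = 18.998
  H: 7 × 1.008 = 7.056
  O: 1 × 15.999 = 15.999
Sum: 7×12.011 + 1×18.998 + 7×1.008 + 1×15.999 = 126.130 → 126.13 g/mol.

126.13 g/mol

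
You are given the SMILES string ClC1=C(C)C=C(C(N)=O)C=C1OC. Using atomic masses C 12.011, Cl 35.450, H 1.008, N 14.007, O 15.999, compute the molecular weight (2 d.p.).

199.63 g/mol

First, the molecular formula is C9H10ClNO2 (counting implicit H from valence).
  C: 9 × 12.011 = 108.099
  Cl: 1 × 35.450 = 35.450
  H: 10 × 1.008 = 10.080
  N: 1 × 14.007 = 14.007
  O: 2 × 15.999 = 31.998
Sum: 9×12.011 + 1×35.450 + 10×1.008 + 1×14.007 + 2×15.999 = 199.634 → 199.63 g/mol.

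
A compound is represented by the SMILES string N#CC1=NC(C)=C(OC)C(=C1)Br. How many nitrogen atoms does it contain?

2

Scan the SMILES for N atoms (remember two-letter symbols like Cl and Br are single atoms).
Nitrogen count: 2.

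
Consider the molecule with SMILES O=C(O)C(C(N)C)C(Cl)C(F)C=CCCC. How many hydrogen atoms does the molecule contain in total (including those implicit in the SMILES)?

19

Walk through each heavy atom and fill implicit hydrogens from standard valence (C 4, N 3, O 2, S 2, halogen 1):
  atom 1: O, bond orders sum to 2 (valence 2) → 0 H
  atom 2: C, bond orders sum to 4 (valence 4) → 0 H
  atom 3: O, bond orders sum to 1 (valence 2) → 1 H
  atom 4: C, bond orders sum to 3 (valence 4) → 1 H
  atom 5: C, bond orders sum to 3 (valence 4) → 1 H
  atom 6: N, bond orders sum to 1 (valence 3) → 2 H
  atom 7: C, bond orders sum to 1 (valence 4) → 3 H
  atom 8: C, bond orders sum to 3 (valence 4) → 1 H
  atom 9: Cl (halogen, monovalent) → 0 H
  atom 10: C, bond orders sum to 3 (valence 4) → 1 H
  atom 11: F (halogen, monovalent) → 0 H
  atom 12: C, bond orders sum to 3 (valence 4) → 1 H
  atom 13: C, bond orders sum to 3 (valence 4) → 1 H
  atom 14: C, bond orders sum to 2 (valence 4) → 2 H
  atom 15: C, bond orders sum to 2 (valence 4) → 2 H
  atom 16: C, bond orders sum to 1 (valence 4) → 3 H
Total hydrogens: 19.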